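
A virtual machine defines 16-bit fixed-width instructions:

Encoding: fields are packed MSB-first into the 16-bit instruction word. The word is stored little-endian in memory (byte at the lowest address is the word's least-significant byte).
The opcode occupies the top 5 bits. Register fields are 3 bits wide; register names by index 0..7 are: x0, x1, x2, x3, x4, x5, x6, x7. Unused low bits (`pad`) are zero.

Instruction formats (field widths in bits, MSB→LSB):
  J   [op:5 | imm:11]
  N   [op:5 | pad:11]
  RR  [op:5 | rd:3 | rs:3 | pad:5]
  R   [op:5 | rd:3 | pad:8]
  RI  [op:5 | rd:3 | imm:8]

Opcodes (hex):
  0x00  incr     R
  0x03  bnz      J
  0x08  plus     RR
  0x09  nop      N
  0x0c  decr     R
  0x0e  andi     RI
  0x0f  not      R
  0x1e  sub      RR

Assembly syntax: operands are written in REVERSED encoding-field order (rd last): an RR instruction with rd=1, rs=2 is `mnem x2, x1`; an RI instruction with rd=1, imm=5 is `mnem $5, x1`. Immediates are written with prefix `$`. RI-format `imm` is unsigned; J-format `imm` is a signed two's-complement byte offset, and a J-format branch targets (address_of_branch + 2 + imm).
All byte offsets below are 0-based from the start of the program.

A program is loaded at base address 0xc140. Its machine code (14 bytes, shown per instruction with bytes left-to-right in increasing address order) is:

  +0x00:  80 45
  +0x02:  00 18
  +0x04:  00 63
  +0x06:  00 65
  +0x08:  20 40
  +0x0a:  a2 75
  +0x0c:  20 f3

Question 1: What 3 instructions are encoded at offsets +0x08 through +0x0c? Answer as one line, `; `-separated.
off 0x08: read 20 40 as little → 0x4020
  top 5b → 0x8 → plus [RR]
  rd@[10:8]=0x0 ⇒ x0
  rs@[7:5]=0x1 ⇒ x1
off 0x0a: read a2 75 as little → 0x75a2
  top 5b → 0xe → andi [RI]
  rd@[10:8]=0x5 ⇒ x5
  imm@[7:0]=0xa2 ⇒ $162
off 0x0c: read 20 f3 as little → 0xf320
  top 5b → 0x1e → sub [RR]
  rd@[10:8]=0x3 ⇒ x3
  rs@[7:5]=0x1 ⇒ x1

plus x1, x0; andi $162, x5; sub x1, x3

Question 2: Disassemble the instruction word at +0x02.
bnz $0

@+02  little-endian(00 18) = 0x1800
  top 5b → 0x3 → bnz [J]
  imm: (w>>0)&0x7ff=0x0 → $0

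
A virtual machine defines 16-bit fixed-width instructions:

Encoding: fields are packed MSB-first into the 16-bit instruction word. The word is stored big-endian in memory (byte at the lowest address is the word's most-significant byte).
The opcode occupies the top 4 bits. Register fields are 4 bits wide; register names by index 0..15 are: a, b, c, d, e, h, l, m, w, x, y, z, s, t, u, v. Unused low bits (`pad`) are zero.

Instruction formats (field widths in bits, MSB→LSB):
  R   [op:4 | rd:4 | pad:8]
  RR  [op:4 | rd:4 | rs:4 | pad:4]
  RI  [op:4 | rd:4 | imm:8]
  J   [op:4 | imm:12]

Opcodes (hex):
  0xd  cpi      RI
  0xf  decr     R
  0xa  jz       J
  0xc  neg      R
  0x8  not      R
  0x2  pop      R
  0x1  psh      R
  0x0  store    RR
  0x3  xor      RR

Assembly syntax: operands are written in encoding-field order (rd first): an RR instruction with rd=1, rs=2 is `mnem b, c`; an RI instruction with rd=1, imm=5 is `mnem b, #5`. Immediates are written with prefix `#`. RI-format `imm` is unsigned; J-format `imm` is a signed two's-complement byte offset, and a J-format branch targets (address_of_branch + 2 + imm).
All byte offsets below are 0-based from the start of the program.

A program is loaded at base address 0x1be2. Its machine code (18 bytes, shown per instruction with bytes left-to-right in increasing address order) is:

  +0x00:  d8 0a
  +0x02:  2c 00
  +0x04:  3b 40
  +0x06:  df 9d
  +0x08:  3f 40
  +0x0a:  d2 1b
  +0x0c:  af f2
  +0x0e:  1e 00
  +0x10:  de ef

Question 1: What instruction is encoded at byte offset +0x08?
[08] 3f 40 → 0x3f40
  op=0x3f40>>12=0x3 ⇒ xor (RR)
  rd: (w>>8)&0xf=0xf → v
  rs: (w>>4)&0xf=0x4 → e

xor v, e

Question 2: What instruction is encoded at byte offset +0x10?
cpi u, #239

off 0x10: read de ef as big → 0xdeef
  top 4b → 0xd → cpi [RI]
  rd: (w>>8)&0xf=0xe → u
  imm: (w>>0)&0xff=0xef → #239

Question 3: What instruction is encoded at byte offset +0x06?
cpi v, #157

[06] df 9d → 0xdf9d
  top 4b → 0xd → cpi [RI]
  rd@[11:8]=0xf ⇒ v
  imm@[7:0]=0x9d ⇒ #157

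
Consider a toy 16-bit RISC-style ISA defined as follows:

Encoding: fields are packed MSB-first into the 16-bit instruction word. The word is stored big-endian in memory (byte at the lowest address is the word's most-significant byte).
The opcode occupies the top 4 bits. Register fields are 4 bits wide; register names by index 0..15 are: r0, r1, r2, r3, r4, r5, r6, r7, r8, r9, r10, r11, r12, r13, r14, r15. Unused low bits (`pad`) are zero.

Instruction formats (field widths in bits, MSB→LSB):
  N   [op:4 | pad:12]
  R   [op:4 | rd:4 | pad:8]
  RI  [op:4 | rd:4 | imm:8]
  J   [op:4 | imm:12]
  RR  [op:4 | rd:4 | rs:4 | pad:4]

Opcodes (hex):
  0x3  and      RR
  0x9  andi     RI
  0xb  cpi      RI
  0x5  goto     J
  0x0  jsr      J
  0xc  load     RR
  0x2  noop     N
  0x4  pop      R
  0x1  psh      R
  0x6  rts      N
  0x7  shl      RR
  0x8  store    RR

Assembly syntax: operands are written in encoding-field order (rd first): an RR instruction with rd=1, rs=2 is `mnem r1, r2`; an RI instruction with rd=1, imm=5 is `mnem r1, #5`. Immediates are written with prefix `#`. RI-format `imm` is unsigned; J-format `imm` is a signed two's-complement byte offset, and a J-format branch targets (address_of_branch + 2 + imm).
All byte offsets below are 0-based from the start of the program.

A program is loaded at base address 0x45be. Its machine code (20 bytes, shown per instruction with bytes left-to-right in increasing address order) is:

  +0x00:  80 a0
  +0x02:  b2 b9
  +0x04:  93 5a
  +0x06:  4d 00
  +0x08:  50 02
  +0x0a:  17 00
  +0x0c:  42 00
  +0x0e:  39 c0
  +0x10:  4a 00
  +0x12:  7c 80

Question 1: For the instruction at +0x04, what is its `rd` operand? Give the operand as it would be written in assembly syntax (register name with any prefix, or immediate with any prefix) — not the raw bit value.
[04] 93 5a → 0x935a
  top 4b → 0x9 → andi [RI]
  [11:8] rd=3 = r3
  [7:0] imm=90 = #90

r3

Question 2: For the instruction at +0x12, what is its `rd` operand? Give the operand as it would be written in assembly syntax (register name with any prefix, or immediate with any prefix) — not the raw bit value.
+0x12: 7c 80 ⇒ word 0x7c80 (big)
  opcode bits[15:12]=0x7: shl/RR
  [11:8] rd=12 = r12
  [7:4] rs=8 = r8

r12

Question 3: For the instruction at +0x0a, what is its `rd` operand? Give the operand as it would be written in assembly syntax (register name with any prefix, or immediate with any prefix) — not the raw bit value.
r7

[0a] 17 00 → 0x1700
  op=0x1700>>12=0x1 ⇒ psh (R)
  rd@[11:8]=0x7 ⇒ r7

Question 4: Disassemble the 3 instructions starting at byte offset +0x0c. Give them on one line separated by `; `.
pop r2; and r9, r12; pop r10

@+0c  big-endian(42 00) = 0x4200
  op=0x4200>>12=0x4 ⇒ pop (R)
  rd: (w>>8)&0xf=0x2 → r2
@+0e  big-endian(39 c0) = 0x39c0
  op=0x39c0>>12=0x3 ⇒ and (RR)
  rd: (w>>8)&0xf=0x9 → r9
  rs: (w>>4)&0xf=0xc → r12
@+10  big-endian(4a 00) = 0x4a00
  op=0x4a00>>12=0x4 ⇒ pop (R)
  rd: (w>>8)&0xf=0xa → r10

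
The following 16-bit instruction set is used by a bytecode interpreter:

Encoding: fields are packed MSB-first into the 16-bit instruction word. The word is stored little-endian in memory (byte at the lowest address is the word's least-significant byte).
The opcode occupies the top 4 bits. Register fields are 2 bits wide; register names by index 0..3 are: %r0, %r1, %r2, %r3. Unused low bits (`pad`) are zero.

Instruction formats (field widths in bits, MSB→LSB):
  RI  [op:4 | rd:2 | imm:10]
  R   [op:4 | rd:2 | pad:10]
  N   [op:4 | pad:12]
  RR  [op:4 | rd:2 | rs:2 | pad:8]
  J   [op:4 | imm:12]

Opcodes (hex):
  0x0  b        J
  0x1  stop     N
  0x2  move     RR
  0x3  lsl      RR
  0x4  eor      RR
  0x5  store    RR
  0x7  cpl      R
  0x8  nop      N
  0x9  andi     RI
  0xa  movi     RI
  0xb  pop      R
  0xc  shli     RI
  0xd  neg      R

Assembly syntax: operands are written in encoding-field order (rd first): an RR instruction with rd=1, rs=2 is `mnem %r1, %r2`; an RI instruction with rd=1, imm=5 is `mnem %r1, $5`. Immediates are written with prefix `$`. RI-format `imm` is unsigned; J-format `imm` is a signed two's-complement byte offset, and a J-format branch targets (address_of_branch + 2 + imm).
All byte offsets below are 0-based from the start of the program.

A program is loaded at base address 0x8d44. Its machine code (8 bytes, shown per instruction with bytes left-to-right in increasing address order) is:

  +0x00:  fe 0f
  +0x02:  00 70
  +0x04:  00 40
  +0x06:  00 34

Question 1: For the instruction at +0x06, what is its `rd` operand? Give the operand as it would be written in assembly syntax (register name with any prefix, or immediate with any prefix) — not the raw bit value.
%r1

[06] 00 34 → 0x3400
  opcode bits[15:12]=0x3: lsl/RR
  rd@[11:10]=0x1 ⇒ %r1
  rs@[9:8]=0x0 ⇒ %r0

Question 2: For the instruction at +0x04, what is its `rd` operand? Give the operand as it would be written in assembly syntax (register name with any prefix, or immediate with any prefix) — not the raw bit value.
+0x04: 00 40 ⇒ word 0x4000 (little)
  opcode bits[15:12]=0x4: eor/RR
  rd@[11:10]=0x0 ⇒ %r0
  rs@[9:8]=0x0 ⇒ %r0

%r0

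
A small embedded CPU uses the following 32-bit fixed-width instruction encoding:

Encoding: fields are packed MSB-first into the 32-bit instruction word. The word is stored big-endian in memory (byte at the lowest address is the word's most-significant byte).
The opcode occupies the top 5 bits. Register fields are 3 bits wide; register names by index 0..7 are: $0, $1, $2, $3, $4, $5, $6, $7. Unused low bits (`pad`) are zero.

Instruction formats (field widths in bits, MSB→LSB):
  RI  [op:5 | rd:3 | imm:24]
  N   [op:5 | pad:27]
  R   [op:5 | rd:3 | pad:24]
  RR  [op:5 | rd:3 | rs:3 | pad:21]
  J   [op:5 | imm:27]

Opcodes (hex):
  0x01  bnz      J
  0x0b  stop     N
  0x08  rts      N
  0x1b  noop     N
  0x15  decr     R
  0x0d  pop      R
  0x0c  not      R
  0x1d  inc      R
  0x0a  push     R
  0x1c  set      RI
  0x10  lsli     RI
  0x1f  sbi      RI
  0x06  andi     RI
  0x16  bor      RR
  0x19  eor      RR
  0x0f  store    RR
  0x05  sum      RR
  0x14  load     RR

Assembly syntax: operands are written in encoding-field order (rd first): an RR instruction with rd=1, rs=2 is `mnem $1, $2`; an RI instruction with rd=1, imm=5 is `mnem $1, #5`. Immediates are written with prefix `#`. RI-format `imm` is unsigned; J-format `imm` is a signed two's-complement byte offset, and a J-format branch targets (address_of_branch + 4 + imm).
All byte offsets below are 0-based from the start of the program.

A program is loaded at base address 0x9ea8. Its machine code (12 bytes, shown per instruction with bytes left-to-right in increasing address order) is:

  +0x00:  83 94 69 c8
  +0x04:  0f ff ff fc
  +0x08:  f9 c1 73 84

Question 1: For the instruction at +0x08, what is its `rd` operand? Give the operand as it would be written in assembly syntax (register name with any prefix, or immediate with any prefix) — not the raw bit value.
+0x08: f9 c1 73 84 ⇒ word 0xf9c17384 (big)
  op=0xf9c17384>>27=0x1f ⇒ sbi (RI)
  rd: (w>>24)&0x7=0x1 → $1
  imm: (w>>0)&0xffffff=0xc17384 → #12678020

$1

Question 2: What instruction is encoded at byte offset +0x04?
bnz #-4

@+04  big-endian(0f ff ff fc) = 0x0ffffffc
  op=0x0ffffffc>>27=0x1 ⇒ bnz (J)
  [26:0] imm=134217724 (s27→-4) = #-4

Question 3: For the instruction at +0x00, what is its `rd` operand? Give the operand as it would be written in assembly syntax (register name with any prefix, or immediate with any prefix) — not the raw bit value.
$3

off 0x00: read 83 94 69 c8 as big → 0x839469c8
  op=0x839469c8>>27=0x10 ⇒ lsli (RI)
  rd@[26:24]=0x3 ⇒ $3
  imm@[23:0]=0x9469c8 ⇒ #9726408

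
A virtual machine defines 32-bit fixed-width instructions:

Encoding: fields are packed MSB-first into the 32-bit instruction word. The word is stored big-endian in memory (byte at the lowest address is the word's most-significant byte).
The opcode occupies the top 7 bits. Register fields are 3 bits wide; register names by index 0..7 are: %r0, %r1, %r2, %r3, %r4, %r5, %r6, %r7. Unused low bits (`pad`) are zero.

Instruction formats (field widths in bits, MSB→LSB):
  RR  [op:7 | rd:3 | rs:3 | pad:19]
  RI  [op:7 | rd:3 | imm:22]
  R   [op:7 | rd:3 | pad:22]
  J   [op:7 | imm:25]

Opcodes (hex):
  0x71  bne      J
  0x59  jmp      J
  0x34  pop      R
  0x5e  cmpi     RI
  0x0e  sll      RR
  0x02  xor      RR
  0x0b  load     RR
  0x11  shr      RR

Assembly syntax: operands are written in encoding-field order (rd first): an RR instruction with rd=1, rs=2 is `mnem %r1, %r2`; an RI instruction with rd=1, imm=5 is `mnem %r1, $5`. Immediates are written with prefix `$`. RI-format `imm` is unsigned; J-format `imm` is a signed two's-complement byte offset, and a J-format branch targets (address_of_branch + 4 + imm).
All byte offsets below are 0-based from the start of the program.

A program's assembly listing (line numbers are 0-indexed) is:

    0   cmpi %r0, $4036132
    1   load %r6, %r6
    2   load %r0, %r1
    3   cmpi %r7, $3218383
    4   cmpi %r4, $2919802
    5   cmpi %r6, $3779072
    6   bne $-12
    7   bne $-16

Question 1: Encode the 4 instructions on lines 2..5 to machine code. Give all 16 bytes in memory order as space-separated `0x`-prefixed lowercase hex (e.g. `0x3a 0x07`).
0x16 0x08 0x00 0x00 0xbd 0xf1 0x1b 0xcf 0xbd 0x2c 0x8d 0x7a 0xbd 0xb9 0xaa 0x00

L2: load op=0xb:7|rd=0:3|rs=1:3|pad=0:19 ⇒ 0x16080000 ⇒ big 16 08 00 00
L3: cmpi op=0x5e:7|rd=7:3|imm=3218383:22 ⇒ 0xbdf11bcf ⇒ big bd f1 1b cf
L4: cmpi op=0x5e:7|rd=4:3|imm=2919802:22 ⇒ 0xbd2c8d7a ⇒ big bd 2c 8d 7a
L5: cmpi op=0x5e:7|rd=6:3|imm=3779072:22 ⇒ 0xbdb9aa00 ⇒ big bd b9 aa 00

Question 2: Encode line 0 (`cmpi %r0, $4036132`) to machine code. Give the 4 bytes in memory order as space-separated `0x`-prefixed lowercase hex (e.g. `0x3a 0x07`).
0xbc 0x3d 0x96 0x24

0. cmpi fields op=0x5e:7|rd=0:3|imm=4036132:22 → word bc3d9624h → bc 3d 96 24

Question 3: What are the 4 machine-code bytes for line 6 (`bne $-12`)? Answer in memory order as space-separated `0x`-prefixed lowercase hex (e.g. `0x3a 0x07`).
0xe3 0xff 0xff 0xf4

6. bne fields op=0x71:7|imm=-12:25 → word e3fffff4h → e3 ff ff f4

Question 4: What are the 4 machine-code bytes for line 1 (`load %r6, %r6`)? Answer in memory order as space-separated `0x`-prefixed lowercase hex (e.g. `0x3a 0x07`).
1. load fields op=0xb:7|rd=6:3|rs=6:3|pad=0:19 → word 17b00000h → 17 b0 00 00

0x17 0xb0 0x00 0x00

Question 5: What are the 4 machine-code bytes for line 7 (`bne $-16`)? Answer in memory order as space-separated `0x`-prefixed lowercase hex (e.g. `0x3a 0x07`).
L7: bne op=0x71:7|imm=-16:25 ⇒ 0xe3fffff0 ⇒ big e3 ff ff f0

0xe3 0xff 0xff 0xf0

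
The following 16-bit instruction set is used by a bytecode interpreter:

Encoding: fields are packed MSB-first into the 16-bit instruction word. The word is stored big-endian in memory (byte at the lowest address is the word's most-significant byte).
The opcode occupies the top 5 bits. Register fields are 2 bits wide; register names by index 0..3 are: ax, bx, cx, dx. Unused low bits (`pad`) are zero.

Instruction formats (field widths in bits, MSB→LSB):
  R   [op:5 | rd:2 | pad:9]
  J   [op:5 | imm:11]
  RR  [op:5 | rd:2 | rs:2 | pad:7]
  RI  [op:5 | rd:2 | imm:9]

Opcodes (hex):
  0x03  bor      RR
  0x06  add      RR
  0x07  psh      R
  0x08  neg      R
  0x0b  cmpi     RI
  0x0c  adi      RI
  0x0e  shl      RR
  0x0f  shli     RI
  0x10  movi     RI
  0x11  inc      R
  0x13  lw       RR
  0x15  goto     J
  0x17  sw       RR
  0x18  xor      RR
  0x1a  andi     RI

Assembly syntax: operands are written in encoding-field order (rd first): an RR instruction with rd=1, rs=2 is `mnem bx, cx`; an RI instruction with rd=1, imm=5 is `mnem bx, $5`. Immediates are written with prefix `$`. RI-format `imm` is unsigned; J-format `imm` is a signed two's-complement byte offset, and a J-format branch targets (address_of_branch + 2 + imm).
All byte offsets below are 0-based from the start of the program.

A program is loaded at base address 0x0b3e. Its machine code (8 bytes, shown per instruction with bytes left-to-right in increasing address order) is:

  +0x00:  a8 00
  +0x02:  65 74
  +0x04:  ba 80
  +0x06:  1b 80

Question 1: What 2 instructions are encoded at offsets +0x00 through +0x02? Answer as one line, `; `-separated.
@+00  big-endian(a8 00) = 0xa800
  op=0xa800>>11=0x15 ⇒ goto (J)
  imm: (w>>0)&0x7ff=0x0 → $0
@+02  big-endian(65 74) = 0x6574
  op=0x6574>>11=0xc ⇒ adi (RI)
  rd: (w>>9)&0x3=0x2 → cx
  imm: (w>>0)&0x1ff=0x174 → $372

goto $0; adi cx, $372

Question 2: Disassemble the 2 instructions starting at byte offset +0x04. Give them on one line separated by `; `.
sw bx, bx; bor bx, dx

+0x04: ba 80 ⇒ word 0xba80 (big)
  opcode bits[15:11]=0x17: sw/RR
  rd: (w>>9)&0x3=0x1 → bx
  rs: (w>>7)&0x3=0x1 → bx
+0x06: 1b 80 ⇒ word 0x1b80 (big)
  opcode bits[15:11]=0x3: bor/RR
  rd: (w>>9)&0x3=0x1 → bx
  rs: (w>>7)&0x3=0x3 → dx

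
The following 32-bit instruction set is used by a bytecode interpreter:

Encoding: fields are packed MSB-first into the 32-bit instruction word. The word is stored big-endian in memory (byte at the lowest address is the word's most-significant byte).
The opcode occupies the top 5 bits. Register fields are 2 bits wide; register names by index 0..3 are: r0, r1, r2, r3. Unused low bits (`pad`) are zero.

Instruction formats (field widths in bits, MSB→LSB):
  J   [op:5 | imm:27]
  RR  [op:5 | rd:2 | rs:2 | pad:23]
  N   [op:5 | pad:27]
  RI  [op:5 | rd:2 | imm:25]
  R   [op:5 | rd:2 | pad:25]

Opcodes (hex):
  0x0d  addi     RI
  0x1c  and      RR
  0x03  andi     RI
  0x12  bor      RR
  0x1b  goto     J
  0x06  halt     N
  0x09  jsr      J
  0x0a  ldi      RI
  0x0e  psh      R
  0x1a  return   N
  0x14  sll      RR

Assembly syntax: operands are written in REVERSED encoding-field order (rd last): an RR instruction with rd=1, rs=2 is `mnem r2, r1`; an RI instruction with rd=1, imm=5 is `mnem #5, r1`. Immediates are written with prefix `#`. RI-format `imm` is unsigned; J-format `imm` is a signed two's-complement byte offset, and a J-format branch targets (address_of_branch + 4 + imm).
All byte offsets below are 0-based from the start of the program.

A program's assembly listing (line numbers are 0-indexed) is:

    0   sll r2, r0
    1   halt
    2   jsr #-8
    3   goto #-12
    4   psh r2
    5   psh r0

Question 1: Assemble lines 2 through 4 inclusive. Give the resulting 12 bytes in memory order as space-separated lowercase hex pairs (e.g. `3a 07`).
4f ff ff f8 df ff ff f4 74 00 00 00

2. jsr fields op=0x9:5|imm=-8:27 → word 4ffffff8h → 4f ff ff f8
3. goto fields op=0x1b:5|imm=-12:27 → word dffffff4h → df ff ff f4
4. psh fields op=0xe:5|rd=2:2|pad=0:25 → word 74000000h → 74 00 00 00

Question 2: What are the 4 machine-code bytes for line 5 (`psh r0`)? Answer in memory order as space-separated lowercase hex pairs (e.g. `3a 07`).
70 00 00 00

5. psh fields op=0xe:5|rd=0:2|pad=0:25 → word 70000000h → 70 00 00 00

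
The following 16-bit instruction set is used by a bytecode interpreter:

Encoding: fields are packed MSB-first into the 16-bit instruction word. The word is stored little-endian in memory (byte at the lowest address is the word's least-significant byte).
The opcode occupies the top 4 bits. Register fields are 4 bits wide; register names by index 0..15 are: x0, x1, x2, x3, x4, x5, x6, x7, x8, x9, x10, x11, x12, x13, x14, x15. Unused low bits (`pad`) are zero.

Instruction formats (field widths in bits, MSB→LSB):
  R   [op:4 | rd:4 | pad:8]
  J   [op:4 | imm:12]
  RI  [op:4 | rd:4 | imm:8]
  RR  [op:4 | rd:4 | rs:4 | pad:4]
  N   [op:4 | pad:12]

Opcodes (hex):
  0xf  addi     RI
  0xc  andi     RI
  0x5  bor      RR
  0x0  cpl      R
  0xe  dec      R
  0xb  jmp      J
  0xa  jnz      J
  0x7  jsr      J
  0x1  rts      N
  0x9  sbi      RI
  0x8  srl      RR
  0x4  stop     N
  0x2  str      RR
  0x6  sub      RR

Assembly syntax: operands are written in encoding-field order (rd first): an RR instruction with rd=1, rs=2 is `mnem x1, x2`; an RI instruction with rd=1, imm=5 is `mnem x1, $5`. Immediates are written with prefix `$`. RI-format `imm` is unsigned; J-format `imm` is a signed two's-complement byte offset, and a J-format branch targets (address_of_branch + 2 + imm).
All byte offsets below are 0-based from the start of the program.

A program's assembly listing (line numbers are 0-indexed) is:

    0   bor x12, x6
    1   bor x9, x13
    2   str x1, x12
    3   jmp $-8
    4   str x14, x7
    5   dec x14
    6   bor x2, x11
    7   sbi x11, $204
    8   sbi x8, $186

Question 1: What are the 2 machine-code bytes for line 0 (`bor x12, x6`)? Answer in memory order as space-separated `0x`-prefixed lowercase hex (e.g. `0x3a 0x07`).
0x60 0x5c

0. bor fields op=0x5:4|rd=12:4|rs=6:4|pad=0:4 → word 5c60h → 60 5c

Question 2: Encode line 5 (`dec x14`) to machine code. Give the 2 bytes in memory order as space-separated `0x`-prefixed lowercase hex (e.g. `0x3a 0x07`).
0x00 0xee

L5: dec op=0xe:4|rd=14:4|pad=0:8 ⇒ 0xee00 ⇒ little 00 ee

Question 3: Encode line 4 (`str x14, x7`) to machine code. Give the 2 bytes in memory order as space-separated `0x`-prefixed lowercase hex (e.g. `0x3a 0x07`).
0x70 0x2e

4. str fields op=0x2:4|rd=14:4|rs=7:4|pad=0:4 → word 2e70h → 70 2e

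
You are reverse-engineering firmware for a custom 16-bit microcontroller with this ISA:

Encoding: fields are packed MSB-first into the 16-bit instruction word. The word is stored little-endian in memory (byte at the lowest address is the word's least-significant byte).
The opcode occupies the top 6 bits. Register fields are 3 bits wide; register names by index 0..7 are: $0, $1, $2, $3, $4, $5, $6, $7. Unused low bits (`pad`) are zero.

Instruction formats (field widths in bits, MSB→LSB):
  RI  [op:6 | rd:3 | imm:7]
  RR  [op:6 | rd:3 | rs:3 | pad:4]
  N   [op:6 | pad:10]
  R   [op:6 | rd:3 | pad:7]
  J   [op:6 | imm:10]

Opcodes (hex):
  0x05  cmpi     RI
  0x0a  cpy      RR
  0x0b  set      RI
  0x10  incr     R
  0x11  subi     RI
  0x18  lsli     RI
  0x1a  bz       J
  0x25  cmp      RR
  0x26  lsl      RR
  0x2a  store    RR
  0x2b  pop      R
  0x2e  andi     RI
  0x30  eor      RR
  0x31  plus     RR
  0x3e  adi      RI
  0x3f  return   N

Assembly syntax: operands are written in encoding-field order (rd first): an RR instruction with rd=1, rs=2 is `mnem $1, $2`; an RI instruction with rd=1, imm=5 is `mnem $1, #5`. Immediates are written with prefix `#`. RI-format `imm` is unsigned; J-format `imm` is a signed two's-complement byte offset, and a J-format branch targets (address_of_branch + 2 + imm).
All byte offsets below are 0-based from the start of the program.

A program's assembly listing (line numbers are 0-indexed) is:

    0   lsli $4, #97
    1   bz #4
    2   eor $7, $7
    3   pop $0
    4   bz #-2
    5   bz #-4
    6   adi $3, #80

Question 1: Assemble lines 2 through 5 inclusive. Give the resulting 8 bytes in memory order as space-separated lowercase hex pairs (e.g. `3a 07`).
f0 c3 00 ac fe 6b fc 6b

2. eor fields op=0x30:6|rd=7:3|rs=7:3|pad=0:4 → word c3f0h → f0 c3
3. pop fields op=0x2b:6|rd=0:3|pad=0:7 → word ac00h → 00 ac
4. bz fields op=0x1a:6|imm=-2:10 → word 6bfeh → fe 6b
5. bz fields op=0x1a:6|imm=-4:10 → word 6bfch → fc 6b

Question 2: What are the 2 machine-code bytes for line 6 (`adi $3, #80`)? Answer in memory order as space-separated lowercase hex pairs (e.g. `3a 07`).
d0 f9

6. adi fields op=0x3e:6|rd=3:3|imm=80:7 → word f9d0h → d0 f9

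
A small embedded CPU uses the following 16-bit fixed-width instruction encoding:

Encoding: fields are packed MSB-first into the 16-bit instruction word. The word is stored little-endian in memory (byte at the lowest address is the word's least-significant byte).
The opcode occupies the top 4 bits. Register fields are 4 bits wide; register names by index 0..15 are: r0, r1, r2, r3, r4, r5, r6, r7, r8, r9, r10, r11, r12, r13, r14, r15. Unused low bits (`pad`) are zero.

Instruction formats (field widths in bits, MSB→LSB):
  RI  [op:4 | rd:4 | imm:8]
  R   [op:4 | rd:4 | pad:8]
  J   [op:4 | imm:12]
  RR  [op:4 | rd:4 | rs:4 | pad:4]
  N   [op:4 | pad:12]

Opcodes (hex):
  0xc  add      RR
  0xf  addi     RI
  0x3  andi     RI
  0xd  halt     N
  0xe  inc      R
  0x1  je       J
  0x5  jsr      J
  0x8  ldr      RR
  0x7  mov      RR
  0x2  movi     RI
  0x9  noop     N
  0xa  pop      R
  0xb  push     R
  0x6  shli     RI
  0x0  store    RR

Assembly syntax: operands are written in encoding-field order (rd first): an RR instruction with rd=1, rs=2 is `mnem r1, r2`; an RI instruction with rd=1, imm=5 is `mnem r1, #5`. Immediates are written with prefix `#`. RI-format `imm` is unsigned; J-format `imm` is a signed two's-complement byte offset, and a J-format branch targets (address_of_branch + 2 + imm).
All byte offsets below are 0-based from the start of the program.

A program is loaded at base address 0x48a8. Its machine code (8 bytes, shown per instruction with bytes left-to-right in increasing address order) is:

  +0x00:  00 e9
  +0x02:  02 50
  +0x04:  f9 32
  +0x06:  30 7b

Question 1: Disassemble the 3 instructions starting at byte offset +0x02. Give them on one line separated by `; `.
jsr #2; andi r2, #249; mov r11, r3

off 0x02: read 02 50 as little → 0x5002
  top 4b → 0x5 → jsr [J]
  imm@[11:0]=0x2 ⇒ #2
off 0x04: read f9 32 as little → 0x32f9
  top 4b → 0x3 → andi [RI]
  rd@[11:8]=0x2 ⇒ r2
  imm@[7:0]=0xf9 ⇒ #249
off 0x06: read 30 7b as little → 0x7b30
  top 4b → 0x7 → mov [RR]
  rd@[11:8]=0xb ⇒ r11
  rs@[7:4]=0x3 ⇒ r3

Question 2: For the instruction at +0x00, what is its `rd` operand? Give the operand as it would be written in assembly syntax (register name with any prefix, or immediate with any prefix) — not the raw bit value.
r9

off 0x00: read 00 e9 as little → 0xe900
  top 4b → 0xe → inc [R]
  rd: (w>>8)&0xf=0x9 → r9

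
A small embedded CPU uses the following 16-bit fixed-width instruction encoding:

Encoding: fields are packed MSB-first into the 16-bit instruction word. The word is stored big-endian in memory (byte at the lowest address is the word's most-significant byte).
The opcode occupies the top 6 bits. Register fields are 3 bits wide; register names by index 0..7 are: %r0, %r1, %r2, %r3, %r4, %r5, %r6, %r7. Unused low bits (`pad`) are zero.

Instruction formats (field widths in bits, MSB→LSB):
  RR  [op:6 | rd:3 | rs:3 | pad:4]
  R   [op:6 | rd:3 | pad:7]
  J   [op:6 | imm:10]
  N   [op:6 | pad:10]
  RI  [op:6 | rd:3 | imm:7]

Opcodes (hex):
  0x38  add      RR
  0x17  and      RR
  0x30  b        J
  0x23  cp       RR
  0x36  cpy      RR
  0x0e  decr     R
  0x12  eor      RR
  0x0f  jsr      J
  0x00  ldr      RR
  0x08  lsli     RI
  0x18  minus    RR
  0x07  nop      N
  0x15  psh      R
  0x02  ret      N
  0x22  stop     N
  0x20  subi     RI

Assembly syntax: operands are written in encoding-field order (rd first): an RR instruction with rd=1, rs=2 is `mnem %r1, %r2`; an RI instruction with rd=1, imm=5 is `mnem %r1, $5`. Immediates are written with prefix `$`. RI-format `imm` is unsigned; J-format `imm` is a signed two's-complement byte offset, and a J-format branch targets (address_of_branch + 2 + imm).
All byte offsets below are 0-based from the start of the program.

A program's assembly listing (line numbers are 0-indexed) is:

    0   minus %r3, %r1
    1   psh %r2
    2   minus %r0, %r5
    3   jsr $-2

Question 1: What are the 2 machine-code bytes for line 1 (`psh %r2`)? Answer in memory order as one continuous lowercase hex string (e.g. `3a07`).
line 1 (psh): pack op=0x15:6|rd=2:3|pad=0:7 = 0x5500; big→ 55 00

5500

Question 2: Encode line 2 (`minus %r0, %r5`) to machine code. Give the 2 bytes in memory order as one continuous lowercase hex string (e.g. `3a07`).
6050

line 2 (minus): pack op=0x18:6|rd=0:3|rs=5:3|pad=0:4 = 0x6050; big→ 60 50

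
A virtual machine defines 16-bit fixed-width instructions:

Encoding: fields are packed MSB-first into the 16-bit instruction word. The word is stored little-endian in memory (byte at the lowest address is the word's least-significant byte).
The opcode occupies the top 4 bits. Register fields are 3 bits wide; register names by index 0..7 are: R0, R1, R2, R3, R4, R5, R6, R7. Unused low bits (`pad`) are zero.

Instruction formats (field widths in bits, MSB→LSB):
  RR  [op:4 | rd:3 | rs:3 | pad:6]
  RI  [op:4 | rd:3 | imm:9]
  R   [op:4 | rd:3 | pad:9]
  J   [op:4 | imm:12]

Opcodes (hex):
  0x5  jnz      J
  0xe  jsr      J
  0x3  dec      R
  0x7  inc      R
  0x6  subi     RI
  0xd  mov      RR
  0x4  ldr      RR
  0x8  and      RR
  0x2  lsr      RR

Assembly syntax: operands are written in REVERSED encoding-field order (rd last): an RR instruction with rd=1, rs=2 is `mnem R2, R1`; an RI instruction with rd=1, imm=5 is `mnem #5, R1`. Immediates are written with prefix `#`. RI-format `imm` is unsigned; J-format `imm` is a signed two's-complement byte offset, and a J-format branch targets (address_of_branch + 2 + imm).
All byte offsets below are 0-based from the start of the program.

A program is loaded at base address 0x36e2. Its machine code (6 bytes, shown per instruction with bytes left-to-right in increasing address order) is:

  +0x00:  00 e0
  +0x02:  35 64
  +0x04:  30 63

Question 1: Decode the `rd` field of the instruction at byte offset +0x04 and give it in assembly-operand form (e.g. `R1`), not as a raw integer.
[04] 30 63 → 0x6330
  opcode bits[15:12]=0x6: subi/RI
  rd@[11:9]=0x1 ⇒ R1
  imm@[8:0]=0x130 ⇒ #304

R1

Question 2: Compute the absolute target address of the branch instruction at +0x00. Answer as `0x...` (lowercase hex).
@+00  little-endian(00 e0) = 0xe000
  op=0xe000>>12=0xe ⇒ jsr (J)
  imm@[11:0]=0x0 ⇒ #0
  target = base 0x36e2 + off 0x00 + 2 + imm 0 = 0x36e4

0x36e4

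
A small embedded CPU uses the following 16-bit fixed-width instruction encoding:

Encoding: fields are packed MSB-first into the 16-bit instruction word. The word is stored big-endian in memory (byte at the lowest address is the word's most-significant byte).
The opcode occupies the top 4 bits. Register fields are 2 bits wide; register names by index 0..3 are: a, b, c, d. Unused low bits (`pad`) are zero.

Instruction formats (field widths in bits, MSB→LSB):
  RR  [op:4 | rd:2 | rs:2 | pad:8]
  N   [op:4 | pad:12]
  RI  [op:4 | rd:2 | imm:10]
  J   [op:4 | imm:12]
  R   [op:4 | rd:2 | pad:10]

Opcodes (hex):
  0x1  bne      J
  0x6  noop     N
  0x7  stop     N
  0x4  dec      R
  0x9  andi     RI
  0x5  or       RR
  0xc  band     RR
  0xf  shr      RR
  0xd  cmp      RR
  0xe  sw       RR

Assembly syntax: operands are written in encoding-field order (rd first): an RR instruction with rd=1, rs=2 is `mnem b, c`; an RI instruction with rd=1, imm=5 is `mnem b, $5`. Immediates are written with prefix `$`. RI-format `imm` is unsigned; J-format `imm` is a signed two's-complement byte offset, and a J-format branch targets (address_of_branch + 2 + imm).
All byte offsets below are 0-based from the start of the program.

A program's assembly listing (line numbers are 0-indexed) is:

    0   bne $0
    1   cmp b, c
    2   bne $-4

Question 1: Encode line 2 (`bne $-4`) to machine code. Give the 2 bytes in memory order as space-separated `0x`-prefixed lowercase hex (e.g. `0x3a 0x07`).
0x1f 0xfc

L2: bne op=0x1:4|imm=-4:12 ⇒ 0x1ffc ⇒ big 1f fc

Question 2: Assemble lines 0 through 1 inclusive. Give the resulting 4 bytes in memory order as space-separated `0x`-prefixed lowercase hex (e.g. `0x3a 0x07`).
0x10 0x00 0xd6 0x00

L0: bne op=0x1:4|imm=0:12 ⇒ 0x1000 ⇒ big 10 00
L1: cmp op=0xd:4|rd=1:2|rs=2:2|pad=0:8 ⇒ 0xd600 ⇒ big d6 00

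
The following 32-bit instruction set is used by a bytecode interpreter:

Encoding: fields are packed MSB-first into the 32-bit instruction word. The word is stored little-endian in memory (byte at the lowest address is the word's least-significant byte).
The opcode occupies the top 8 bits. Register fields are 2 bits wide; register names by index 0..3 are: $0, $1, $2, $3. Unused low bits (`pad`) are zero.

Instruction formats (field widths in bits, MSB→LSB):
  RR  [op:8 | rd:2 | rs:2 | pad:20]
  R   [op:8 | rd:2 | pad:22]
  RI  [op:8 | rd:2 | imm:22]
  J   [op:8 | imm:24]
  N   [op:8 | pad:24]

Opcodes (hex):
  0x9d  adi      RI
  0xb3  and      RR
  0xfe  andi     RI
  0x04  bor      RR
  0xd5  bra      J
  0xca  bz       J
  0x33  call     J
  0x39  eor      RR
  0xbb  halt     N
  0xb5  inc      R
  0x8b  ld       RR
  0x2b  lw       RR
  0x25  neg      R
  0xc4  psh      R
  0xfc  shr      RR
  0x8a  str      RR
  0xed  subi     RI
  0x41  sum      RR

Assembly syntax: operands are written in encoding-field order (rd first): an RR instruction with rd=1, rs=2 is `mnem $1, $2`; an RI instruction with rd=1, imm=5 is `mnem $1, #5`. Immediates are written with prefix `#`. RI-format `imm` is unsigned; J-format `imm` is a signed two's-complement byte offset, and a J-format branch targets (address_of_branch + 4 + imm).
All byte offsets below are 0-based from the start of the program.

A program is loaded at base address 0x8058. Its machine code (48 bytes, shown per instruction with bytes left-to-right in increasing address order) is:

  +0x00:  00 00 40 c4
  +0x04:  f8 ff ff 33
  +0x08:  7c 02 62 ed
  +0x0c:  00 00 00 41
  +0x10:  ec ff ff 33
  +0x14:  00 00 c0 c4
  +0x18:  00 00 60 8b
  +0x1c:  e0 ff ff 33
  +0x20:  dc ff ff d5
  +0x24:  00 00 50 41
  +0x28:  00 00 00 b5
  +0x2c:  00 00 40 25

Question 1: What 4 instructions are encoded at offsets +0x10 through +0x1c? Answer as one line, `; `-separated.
[10] ec ff ff 33 → 0x33ffffec
  top 8b → 0x33 → call [J]
  [23:0] imm=16777196 (s24→-20) = #-20
[14] 00 00 c0 c4 → 0xc4c00000
  top 8b → 0xc4 → psh [R]
  [23:22] rd=3 = $3
[18] 00 00 60 8b → 0x8b600000
  top 8b → 0x8b → ld [RR]
  [23:22] rd=1 = $1
  [21:20] rs=2 = $2
[1c] e0 ff ff 33 → 0x33ffffe0
  top 8b → 0x33 → call [J]
  [23:0] imm=16777184 (s24→-32) = #-32

call #-20; psh $3; ld $1, $2; call #-32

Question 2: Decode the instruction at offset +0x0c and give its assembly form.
sum $0, $0

+0x0c: 00 00 00 41 ⇒ word 0x41000000 (little)
  top 8b → 0x41 → sum [RR]
  [23:22] rd=0 = $0
  [21:20] rs=0 = $0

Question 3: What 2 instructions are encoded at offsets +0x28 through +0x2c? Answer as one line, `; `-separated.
inc $0; neg $1

@+28  little-endian(00 00 00 b5) = 0xb5000000
  op=0xb5000000>>24=0xb5 ⇒ inc (R)
  rd@[23:22]=0x0 ⇒ $0
@+2c  little-endian(00 00 40 25) = 0x25400000
  op=0x25400000>>24=0x25 ⇒ neg (R)
  rd@[23:22]=0x1 ⇒ $1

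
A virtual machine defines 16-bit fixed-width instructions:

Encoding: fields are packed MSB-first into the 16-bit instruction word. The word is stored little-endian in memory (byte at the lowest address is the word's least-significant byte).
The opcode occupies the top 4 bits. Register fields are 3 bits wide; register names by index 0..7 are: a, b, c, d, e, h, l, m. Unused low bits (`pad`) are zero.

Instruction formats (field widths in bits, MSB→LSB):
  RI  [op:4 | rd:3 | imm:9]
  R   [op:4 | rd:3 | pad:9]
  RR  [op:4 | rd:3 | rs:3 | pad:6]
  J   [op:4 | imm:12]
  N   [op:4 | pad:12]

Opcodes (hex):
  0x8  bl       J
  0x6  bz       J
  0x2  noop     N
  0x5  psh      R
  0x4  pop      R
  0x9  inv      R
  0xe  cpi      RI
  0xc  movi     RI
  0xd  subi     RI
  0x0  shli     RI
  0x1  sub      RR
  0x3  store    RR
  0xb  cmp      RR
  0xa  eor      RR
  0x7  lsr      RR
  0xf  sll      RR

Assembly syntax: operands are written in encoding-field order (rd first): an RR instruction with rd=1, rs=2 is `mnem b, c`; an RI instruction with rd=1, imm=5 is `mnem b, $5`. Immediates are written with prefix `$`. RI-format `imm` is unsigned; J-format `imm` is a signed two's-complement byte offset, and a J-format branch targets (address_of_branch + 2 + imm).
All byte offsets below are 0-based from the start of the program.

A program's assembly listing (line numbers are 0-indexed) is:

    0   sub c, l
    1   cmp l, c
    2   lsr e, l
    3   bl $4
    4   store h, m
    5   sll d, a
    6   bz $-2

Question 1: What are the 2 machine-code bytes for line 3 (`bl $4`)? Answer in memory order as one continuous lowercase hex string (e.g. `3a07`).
L3: bl op=0x8:4|imm=4:12 ⇒ 0x8004 ⇒ little 04 80

0480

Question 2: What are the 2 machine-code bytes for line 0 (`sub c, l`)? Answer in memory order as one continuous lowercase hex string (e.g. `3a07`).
8015

line 0 (sub): pack op=0x1:4|rd=2:3|rs=6:3|pad=0:6 = 0x1580; little→ 80 15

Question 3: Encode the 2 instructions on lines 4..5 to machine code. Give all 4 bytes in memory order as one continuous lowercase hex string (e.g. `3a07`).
line 4 (store): pack op=0x3:4|rd=5:3|rs=7:3|pad=0:6 = 0x3bc0; little→ c0 3b
line 5 (sll): pack op=0xf:4|rd=3:3|rs=0:3|pad=0:6 = 0xf600; little→ 00 f6

c03b00f6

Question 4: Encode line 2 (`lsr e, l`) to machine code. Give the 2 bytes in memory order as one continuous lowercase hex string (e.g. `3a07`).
line 2 (lsr): pack op=0x7:4|rd=4:3|rs=6:3|pad=0:6 = 0x7980; little→ 80 79

8079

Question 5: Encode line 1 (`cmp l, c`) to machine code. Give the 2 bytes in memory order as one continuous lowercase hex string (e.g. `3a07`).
line 1 (cmp): pack op=0xb:4|rd=6:3|rs=2:3|pad=0:6 = 0xbc80; little→ 80 bc

80bc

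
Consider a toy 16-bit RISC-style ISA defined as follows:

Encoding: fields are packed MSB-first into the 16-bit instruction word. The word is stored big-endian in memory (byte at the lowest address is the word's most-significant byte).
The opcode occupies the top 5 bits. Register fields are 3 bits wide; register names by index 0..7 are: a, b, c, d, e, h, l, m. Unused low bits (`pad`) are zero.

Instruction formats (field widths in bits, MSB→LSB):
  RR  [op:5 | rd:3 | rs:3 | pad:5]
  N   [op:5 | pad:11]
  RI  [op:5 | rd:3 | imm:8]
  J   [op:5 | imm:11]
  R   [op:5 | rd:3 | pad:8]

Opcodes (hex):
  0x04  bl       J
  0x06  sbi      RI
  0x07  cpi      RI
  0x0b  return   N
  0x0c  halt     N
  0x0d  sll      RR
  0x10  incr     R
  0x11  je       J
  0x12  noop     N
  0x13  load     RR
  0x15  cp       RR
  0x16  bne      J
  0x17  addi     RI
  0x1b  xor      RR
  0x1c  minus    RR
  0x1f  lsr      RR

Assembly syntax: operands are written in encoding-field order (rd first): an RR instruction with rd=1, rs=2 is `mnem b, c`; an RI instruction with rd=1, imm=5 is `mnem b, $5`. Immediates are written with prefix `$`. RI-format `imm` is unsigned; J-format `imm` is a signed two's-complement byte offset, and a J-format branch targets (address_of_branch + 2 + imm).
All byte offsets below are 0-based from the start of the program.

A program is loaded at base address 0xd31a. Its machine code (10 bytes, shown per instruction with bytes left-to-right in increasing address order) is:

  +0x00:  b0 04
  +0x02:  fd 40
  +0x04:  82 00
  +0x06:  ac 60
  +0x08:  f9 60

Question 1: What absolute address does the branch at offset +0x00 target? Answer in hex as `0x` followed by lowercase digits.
off 0x00: read b0 04 as big → 0xb004
  top 5b → 0x16 → bne [J]
  [10:0] imm=4 = $4
  target = base 0xd31a + off 0x00 + 2 + imm 4 = 0xd320

0xd320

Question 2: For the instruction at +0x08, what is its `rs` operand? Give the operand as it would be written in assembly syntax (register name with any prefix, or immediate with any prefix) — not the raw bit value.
+0x08: f9 60 ⇒ word 0xf960 (big)
  top 5b → 0x1f → lsr [RR]
  rd: (w>>8)&0x7=0x1 → b
  rs: (w>>5)&0x7=0x3 → d

d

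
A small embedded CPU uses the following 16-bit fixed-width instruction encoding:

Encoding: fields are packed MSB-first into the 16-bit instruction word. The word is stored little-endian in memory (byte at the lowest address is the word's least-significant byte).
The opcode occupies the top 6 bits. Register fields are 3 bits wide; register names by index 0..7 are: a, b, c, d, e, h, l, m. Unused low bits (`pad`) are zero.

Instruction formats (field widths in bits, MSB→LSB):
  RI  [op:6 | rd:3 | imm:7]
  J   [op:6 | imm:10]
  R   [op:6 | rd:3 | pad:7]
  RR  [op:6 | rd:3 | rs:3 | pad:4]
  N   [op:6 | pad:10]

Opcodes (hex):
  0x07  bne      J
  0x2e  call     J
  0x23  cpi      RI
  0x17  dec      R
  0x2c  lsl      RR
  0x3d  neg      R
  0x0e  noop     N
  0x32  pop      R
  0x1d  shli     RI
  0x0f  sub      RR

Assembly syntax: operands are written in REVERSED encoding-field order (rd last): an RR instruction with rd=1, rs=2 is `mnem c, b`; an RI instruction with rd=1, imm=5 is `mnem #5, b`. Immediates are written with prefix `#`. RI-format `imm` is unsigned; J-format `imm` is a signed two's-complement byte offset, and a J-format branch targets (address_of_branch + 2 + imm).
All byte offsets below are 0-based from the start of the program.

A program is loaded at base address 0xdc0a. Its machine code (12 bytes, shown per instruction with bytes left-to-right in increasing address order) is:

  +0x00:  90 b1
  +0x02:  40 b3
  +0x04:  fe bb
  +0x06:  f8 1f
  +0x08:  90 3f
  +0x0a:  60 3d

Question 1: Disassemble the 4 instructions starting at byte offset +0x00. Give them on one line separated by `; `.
@+00  little-endian(90 b1) = 0xb190
  op=0xb190>>10=0x2c ⇒ lsl (RR)
  rd: (w>>7)&0x7=0x3 → d
  rs: (w>>4)&0x7=0x1 → b
@+02  little-endian(40 b3) = 0xb340
  op=0xb340>>10=0x2c ⇒ lsl (RR)
  rd: (w>>7)&0x7=0x6 → l
  rs: (w>>4)&0x7=0x4 → e
@+04  little-endian(fe bb) = 0xbbfe
  op=0xbbfe>>10=0x2e ⇒ call (J)
  imm: (w>>0)&0x3ff=0x3fe (s10→-2) → #-2
@+06  little-endian(f8 1f) = 0x1ff8
  op=0x1ff8>>10=0x7 ⇒ bne (J)
  imm: (w>>0)&0x3ff=0x3f8 (s10→-8) → #-8

lsl b, d; lsl e, l; call #-2; bne #-8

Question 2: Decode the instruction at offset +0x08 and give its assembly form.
sub b, m

[08] 90 3f → 0x3f90
  top 6b → 0xf → sub [RR]
  [9:7] rd=7 = m
  [6:4] rs=1 = b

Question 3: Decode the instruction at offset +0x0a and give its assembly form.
sub l, c

@+0a  little-endian(60 3d) = 0x3d60
  opcode bits[15:10]=0xf: sub/RR
  rd: (w>>7)&0x7=0x2 → c
  rs: (w>>4)&0x7=0x6 → l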